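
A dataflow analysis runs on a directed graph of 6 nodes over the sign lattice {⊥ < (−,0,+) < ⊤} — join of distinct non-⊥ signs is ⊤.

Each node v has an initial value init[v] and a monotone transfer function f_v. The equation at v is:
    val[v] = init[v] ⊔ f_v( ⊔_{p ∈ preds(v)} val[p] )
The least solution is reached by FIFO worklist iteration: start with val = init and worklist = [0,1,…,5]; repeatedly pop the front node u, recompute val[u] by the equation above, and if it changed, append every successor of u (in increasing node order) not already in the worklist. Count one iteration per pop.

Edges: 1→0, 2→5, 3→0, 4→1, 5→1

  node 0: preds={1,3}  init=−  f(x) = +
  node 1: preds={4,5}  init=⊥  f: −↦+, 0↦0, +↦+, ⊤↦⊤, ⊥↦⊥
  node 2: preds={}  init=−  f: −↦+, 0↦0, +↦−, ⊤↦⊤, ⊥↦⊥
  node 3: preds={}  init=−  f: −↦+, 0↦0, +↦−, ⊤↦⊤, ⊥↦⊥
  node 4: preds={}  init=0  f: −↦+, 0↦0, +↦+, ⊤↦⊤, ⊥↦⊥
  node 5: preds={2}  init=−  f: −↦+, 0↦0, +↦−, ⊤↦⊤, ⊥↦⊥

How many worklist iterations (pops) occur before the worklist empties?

Worklist (8 pops):
  #1 pop 0: in=− → ⊤ (was −); enqueue []
  #2 pop 1: in=⊤ → ⊤ (was ⊥); enqueue [0]
  #3 pop 2: in=⊥ → − (no change)
  #4 pop 3: in=⊥ → − (no change)
  #5 pop 4: in=⊥ → 0 (no change)
  #6 pop 5: in=− → ⊤ (was −); enqueue [1]
  #7 pop 0: in=⊤ → ⊤ (no change)
  #8 pop 1: in=⊤ → ⊤ (no change)

Fixpoint:
  val[0] = ⊤
  val[1] = ⊤
  val[2] = −
  val[3] = −
  val[4] = 0
  val[5] = ⊤

8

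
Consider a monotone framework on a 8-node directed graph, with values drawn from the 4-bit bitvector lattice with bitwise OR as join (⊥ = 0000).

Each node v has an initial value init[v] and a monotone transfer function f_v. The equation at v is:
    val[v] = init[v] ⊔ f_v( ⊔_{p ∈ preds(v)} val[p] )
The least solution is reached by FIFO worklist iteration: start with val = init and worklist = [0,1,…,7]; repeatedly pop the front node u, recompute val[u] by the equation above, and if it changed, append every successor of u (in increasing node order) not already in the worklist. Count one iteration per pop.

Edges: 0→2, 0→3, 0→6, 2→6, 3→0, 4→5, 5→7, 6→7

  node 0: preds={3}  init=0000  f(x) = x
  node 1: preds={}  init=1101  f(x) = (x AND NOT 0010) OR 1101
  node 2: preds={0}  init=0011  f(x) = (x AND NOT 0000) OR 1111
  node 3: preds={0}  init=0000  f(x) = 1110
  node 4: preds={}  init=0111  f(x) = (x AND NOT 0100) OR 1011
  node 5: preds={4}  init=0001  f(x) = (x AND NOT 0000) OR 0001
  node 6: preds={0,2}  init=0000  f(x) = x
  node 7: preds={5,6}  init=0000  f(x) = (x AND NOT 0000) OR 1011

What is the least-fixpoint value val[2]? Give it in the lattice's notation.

Trace (12 dequeues):
  [1] u=0 | in 0000 | out 0000 | ==
  [2] u=1 | in 0000 | out 1101 | ==
  [3] u=2 | in 0000 | out 1111 | prev 0011 | push {}
  [4] u=3 | in 0000 | out 1110 | prev 0000 | push {0}
  [5] u=4 | in 0000 | out 1111 | prev 0111 | push {}
  [6] u=5 | in 1111 | out 1111 | prev 0001 | push {}
  [7] u=6 | in 1111 | out 1111 | prev 0000 | push {}
  [8] u=7 | in 1111 | out 1111 | prev 0000 | push {}
  [9] u=0 | in 1110 | out 1110 | prev 0000 | push {2,3,6}
  [10] u=2 | in 1110 | out 1111 | ==
  [11] u=3 | in 1110 | out 1110 | ==
  [12] u=6 | in 1111 | out 1111 | ==

Converged values:
  [0] 1110
  [1] 1101
  [2] 1111
  [3] 1110
  [4] 1111
  [5] 1111
  [6] 1111
  [7] 1111

1111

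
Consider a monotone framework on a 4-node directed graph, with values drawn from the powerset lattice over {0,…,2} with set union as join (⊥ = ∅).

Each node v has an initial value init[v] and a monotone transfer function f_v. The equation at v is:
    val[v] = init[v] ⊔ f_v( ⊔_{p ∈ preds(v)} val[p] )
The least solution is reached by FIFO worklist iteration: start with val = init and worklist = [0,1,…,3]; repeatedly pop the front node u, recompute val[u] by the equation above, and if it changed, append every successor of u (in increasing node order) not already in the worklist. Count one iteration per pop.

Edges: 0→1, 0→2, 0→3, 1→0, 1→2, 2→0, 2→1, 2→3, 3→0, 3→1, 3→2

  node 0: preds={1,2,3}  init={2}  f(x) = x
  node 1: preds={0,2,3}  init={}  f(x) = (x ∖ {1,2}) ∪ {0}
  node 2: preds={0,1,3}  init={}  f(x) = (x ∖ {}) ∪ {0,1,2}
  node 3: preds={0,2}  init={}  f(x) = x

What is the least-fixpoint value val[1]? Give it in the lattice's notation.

{0}

Iteration log — 8 steps:
  step 1. node 0  ⊔preds={}  new={2}  stable
  step 2. node 1  ⊔preds={2}  new={0}  old={}  +wl: 0
  step 3. node 2  ⊔preds={0,2}  new={0,1,2}  old={}  +wl: 1
  step 4. node 3  ⊔preds={0,1,2}  new={0,1,2}  old={}  +wl: 2
  step 5. node 0  ⊔preds={0,1,2}  new={0,1,2}  old={2}  +wl: 3
  step 6. node 1  ⊔preds={0,1,2}  new={0}  stable
  step 7. node 2  ⊔preds={0,1,2}  new={0,1,2}  stable
  step 8. node 3  ⊔preds={0,1,2}  new={0,1,2}  stable

Least fixpoint reached:
  node 0: {0,1,2}
  node 1: {0}
  node 2: {0,1,2}
  node 3: {0,1,2}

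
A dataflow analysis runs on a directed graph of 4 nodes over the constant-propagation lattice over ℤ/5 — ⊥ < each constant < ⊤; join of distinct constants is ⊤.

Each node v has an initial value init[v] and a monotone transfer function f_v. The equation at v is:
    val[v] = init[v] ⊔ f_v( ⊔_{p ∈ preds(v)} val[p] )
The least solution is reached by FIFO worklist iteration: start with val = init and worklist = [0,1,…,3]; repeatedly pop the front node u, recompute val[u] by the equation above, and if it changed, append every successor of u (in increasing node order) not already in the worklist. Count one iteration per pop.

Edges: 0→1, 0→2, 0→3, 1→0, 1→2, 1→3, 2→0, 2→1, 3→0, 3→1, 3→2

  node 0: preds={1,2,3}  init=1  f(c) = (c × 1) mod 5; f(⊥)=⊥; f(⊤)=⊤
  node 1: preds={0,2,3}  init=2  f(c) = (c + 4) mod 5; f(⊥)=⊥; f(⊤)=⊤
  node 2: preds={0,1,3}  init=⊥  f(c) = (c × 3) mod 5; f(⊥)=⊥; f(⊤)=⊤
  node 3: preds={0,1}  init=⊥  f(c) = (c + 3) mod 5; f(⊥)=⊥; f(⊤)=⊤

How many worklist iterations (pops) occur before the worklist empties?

7

Trace (7 dequeues):
  [1] u=0 | in 2 | out ⊤ | prev 1 | push {}
  [2] u=1 | in ⊤ | out ⊤ | prev 2 | push {0}
  [3] u=2 | in ⊤ | out ⊤ | prev ⊥ | push {1}
  [4] u=3 | in ⊤ | out ⊤ | prev ⊥ | push {2}
  [5] u=0 | in ⊤ | out ⊤ | ==
  [6] u=1 | in ⊤ | out ⊤ | ==
  [7] u=2 | in ⊤ | out ⊤ | ==

Converged values:
  [0] ⊤
  [1] ⊤
  [2] ⊤
  [3] ⊤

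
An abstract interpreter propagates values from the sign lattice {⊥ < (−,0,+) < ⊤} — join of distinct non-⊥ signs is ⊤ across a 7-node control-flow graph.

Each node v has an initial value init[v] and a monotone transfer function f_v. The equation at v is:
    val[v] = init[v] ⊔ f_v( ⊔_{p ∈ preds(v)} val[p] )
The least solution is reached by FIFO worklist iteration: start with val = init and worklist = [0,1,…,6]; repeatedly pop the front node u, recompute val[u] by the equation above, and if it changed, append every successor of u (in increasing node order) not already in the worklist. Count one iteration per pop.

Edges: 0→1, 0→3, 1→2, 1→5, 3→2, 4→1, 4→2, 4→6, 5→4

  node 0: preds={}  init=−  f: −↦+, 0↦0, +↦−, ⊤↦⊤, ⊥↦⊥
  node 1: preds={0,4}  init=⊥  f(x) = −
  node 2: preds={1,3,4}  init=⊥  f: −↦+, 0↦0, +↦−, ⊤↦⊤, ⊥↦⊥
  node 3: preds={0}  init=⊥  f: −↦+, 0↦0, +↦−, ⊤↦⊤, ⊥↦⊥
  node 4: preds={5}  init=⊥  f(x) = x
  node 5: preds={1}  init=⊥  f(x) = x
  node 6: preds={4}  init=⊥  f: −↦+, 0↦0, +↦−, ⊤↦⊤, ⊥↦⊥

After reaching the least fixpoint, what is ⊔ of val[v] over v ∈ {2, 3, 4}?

Trace (12 dequeues):
  [1] u=0 | in ⊥ | out − | ==
  [2] u=1 | in − | out − | prev ⊥ | push {}
  [3] u=2 | in − | out + | prev ⊥ | push {}
  [4] u=3 | in − | out + | prev ⊥ | push {2}
  [5] u=4 | in ⊥ | out ⊥ | ==
  [6] u=5 | in − | out − | prev ⊥ | push {4}
  [7] u=6 | in ⊥ | out ⊥ | ==
  [8] u=2 | in ⊤ | out ⊤ | prev + | push {}
  [9] u=4 | in − | out − | prev ⊥ | push {1,2,6}
  [10] u=1 | in − | out − | ==
  [11] u=2 | in ⊤ | out ⊤ | ==
  [12] u=6 | in − | out + | prev ⊥ | push {}

Converged values:
  [0] −
  [1] −
  [2] ⊤
  [3] +
  [4] −
  [5] −
  [6] +

⊤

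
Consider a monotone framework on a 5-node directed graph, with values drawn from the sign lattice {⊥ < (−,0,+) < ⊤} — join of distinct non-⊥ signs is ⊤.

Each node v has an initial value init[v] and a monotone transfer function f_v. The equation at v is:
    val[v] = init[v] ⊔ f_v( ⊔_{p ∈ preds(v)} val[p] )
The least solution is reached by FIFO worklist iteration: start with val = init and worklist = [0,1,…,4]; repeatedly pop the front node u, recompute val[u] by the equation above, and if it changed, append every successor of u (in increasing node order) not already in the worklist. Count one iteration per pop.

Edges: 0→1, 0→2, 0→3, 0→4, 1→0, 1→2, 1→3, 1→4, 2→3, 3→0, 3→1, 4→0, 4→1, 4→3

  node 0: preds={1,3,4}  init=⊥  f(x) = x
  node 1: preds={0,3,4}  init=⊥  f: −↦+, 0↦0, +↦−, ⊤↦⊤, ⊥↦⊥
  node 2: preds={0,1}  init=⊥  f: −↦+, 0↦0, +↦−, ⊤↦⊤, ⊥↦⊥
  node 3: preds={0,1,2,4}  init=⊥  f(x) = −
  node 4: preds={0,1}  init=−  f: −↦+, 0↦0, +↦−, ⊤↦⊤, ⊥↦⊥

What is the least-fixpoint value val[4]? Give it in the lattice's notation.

Iteration log — 11 steps:
  step 1. node 0  ⊔preds=−  new=−  old=⊥  +wl: 
  step 2. node 1  ⊔preds=−  new=+  old=⊥  +wl: 0
  step 3. node 2  ⊔preds=⊤  new=⊤  old=⊥  +wl: 
  step 4. node 3  ⊔preds=⊤  new=−  old=⊥  +wl: 1
  step 5. node 4  ⊔preds=⊤  new=⊤  old=−  +wl: 3
  step 6. node 0  ⊔preds=⊤  new=⊤  old=−  +wl: 2,4
  step 7. node 1  ⊔preds=⊤  new=⊤  old=+  +wl: 0
  step 8. node 3  ⊔preds=⊤  new=−  stable
  step 9. node 2  ⊔preds=⊤  new=⊤  stable
  step 10. node 4  ⊔preds=⊤  new=⊤  stable
  step 11. node 0  ⊔preds=⊤  new=⊤  stable

Least fixpoint reached:
  node 0: ⊤
  node 1: ⊤
  node 2: ⊤
  node 3: −
  node 4: ⊤

⊤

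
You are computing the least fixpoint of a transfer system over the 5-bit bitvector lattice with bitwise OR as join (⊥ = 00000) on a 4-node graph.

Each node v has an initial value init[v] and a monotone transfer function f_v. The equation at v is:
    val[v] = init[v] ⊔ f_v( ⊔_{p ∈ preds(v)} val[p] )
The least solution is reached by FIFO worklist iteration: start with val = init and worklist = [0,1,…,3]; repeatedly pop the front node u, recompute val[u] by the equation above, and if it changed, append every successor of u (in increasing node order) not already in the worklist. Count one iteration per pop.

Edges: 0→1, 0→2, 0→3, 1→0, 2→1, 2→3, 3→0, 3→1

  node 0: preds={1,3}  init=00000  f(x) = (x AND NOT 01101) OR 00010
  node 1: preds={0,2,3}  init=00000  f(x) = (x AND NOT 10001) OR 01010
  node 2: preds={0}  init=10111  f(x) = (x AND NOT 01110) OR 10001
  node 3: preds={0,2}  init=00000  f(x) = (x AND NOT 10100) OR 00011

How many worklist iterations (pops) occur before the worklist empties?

Trace (6 dequeues):
  [1] u=0 | in 00000 | out 00010 | prev 00000 | push {}
  [2] u=1 | in 10111 | out 01110 | prev 00000 | push {0}
  [3] u=2 | in 00010 | out 10111 | ==
  [4] u=3 | in 10111 | out 00011 | prev 00000 | push {1}
  [5] u=0 | in 01111 | out 00010 | ==
  [6] u=1 | in 10111 | out 01110 | ==

Converged values:
  [0] 00010
  [1] 01110
  [2] 10111
  [3] 00011

6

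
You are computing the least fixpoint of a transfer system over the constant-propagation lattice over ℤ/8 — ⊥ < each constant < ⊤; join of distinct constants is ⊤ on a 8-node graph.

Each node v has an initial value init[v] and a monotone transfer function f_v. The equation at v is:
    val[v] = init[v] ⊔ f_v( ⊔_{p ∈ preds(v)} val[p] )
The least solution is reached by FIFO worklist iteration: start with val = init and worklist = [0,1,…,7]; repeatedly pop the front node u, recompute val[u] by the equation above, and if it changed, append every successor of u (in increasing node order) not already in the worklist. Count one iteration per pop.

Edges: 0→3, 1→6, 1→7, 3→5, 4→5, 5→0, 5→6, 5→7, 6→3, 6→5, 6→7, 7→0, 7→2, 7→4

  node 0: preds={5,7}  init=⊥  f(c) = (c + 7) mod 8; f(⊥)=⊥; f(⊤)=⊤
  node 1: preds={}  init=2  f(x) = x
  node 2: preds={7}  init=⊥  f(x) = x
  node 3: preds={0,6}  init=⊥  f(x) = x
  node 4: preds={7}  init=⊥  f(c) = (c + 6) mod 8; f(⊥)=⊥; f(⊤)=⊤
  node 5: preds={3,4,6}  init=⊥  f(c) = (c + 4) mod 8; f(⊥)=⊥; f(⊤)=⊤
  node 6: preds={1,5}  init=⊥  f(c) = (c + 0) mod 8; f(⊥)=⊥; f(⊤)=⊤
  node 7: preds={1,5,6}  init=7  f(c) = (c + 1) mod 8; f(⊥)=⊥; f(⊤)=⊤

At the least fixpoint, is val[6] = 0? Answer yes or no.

Iteration log — 14 steps:
  step 1. node 0  ⊔preds=7  new=6  old=⊥  +wl: 
  step 2. node 1  ⊔preds=⊥  new=2  stable
  step 3. node 2  ⊔preds=7  new=7  old=⊥  +wl: 
  step 4. node 3  ⊔preds=6  new=6  old=⊥  +wl: 
  step 5. node 4  ⊔preds=7  new=5  old=⊥  +wl: 
  step 6. node 5  ⊔preds=⊤  new=⊤  old=⊥  +wl: 0
  step 7. node 6  ⊔preds=⊤  new=⊤  old=⊥  +wl: 3,5
  step 8. node 7  ⊔preds=⊤  new=⊤  old=7  +wl: 2,4
  step 9. node 0  ⊔preds=⊤  new=⊤  old=6  +wl: 
  step 10. node 3  ⊔preds=⊤  new=⊤  old=6  +wl: 
  step 11. node 5  ⊔preds=⊤  new=⊤  stable
  step 12. node 2  ⊔preds=⊤  new=⊤  old=7  +wl: 
  step 13. node 4  ⊔preds=⊤  new=⊤  old=5  +wl: 5
  step 14. node 5  ⊔preds=⊤  new=⊤  stable

Least fixpoint reached:
  node 0: ⊤
  node 1: 2
  node 2: ⊤
  node 3: ⊤
  node 4: ⊤
  node 5: ⊤
  node 6: ⊤
  node 7: ⊤

no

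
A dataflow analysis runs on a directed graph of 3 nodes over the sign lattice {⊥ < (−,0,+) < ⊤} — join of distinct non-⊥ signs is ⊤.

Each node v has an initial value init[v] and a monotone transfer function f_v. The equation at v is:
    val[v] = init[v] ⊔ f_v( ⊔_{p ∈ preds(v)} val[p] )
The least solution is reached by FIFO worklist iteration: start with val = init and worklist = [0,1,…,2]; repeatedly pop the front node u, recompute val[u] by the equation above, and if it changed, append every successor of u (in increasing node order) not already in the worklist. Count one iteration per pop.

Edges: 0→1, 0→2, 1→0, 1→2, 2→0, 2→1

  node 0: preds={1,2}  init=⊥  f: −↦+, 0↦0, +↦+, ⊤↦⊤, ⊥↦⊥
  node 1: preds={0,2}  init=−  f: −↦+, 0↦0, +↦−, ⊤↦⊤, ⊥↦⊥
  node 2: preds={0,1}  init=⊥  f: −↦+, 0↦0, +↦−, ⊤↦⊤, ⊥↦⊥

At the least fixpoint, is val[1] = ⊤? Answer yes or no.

Iteration log — 7 steps:
  step 1. node 0  ⊔preds=−  new=+  old=⊥  +wl: 
  step 2. node 1  ⊔preds=+  new=−  stable
  step 3. node 2  ⊔preds=⊤  new=⊤  old=⊥  +wl: 0,1
  step 4. node 0  ⊔preds=⊤  new=⊤  old=+  +wl: 2
  step 5. node 1  ⊔preds=⊤  new=⊤  old=−  +wl: 0
  step 6. node 2  ⊔preds=⊤  new=⊤  stable
  step 7. node 0  ⊔preds=⊤  new=⊤  stable

Least fixpoint reached:
  node 0: ⊤
  node 1: ⊤
  node 2: ⊤

yes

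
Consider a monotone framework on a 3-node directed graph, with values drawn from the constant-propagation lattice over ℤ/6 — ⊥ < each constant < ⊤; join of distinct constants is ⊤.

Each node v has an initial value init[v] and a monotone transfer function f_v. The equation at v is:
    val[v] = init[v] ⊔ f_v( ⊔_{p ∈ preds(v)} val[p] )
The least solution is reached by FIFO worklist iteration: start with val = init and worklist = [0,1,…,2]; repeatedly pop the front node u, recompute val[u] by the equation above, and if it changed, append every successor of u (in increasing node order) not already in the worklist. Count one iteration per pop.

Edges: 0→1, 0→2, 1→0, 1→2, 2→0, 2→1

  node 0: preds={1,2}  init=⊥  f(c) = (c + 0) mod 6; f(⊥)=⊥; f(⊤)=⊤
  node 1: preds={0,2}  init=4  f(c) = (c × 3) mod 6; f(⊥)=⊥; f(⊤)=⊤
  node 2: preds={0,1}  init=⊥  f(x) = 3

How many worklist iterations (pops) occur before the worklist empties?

6

Worklist (6 pops):
  #1 pop 0: in=4 → 4 (was ⊥); enqueue []
  #2 pop 1: in=4 → ⊤ (was 4); enqueue [0]
  #3 pop 2: in=⊤ → 3 (was ⊥); enqueue [1]
  #4 pop 0: in=⊤ → ⊤ (was 4); enqueue [2]
  #5 pop 1: in=⊤ → ⊤ (no change)
  #6 pop 2: in=⊤ → 3 (no change)

Fixpoint:
  val[0] = ⊤
  val[1] = ⊤
  val[2] = 3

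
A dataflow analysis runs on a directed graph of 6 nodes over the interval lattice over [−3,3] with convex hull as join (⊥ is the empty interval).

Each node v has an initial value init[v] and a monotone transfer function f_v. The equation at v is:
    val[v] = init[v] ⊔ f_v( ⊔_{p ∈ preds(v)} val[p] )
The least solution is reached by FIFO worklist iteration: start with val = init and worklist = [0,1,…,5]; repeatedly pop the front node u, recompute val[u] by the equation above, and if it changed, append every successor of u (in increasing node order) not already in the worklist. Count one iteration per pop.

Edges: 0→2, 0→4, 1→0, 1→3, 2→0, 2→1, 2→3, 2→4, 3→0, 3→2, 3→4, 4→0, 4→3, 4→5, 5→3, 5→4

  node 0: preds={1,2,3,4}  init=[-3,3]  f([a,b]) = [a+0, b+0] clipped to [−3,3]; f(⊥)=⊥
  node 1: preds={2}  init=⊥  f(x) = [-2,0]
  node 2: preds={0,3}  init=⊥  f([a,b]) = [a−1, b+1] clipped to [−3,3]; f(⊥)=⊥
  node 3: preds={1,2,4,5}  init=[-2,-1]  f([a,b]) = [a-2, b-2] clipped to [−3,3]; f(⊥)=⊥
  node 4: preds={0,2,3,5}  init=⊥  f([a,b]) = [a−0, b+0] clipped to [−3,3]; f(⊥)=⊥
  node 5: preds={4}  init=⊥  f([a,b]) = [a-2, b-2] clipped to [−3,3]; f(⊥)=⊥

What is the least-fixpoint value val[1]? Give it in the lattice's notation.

Worklist (11 pops):
  #1 pop 0: in=[-2,-1] → [-3,3] (no change)
  #2 pop 1: in=⊥ → [-2,0] (was ⊥); enqueue [0]
  #3 pop 2: in=[-3,3] → [-3,3] (was ⊥); enqueue [1]
  #4 pop 3: in=[-3,3] → [-3,1] (was [-2,-1]); enqueue [2]
  #5 pop 4: in=[-3,3] → [-3,3] (was ⊥); enqueue [3]
  #6 pop 5: in=[-3,3] → [-3,1] (was ⊥); enqueue [4]
  #7 pop 0: in=[-3,3] → [-3,3] (no change)
  #8 pop 1: in=[-3,3] → [-2,0] (no change)
  #9 pop 2: in=[-3,3] → [-3,3] (no change)
  #10 pop 3: in=[-3,3] → [-3,1] (no change)
  #11 pop 4: in=[-3,3] → [-3,3] (no change)

Fixpoint:
  val[0] = [-3,3]
  val[1] = [-2,0]
  val[2] = [-3,3]
  val[3] = [-3,1]
  val[4] = [-3,3]
  val[5] = [-3,1]

[-2,0]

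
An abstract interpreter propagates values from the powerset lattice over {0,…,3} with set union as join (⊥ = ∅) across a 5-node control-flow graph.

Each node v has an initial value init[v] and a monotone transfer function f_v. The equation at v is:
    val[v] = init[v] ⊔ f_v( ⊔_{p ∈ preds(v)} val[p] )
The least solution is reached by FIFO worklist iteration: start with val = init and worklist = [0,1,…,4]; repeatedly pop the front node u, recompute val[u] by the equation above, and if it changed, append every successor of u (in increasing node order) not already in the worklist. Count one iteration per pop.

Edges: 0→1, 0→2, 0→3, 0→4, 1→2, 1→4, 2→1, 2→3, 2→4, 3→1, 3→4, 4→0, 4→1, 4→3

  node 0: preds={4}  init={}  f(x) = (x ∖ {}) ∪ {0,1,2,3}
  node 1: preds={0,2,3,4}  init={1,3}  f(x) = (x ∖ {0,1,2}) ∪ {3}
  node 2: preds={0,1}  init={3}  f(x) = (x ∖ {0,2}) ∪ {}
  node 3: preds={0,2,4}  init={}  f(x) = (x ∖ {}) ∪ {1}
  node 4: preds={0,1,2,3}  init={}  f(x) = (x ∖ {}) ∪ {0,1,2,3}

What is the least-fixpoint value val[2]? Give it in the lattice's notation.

Iteration log — 8 steps:
  step 1. node 0  ⊔preds={}  new={0,1,2,3}  old={}  +wl: 
  step 2. node 1  ⊔preds={0,1,2,3}  new={1,3}  stable
  step 3. node 2  ⊔preds={0,1,2,3}  new={1,3}  old={3}  +wl: 1
  step 4. node 3  ⊔preds={0,1,2,3}  new={0,1,2,3}  old={}  +wl: 
  step 5. node 4  ⊔preds={0,1,2,3}  new={0,1,2,3}  old={}  +wl: 0,3
  step 6. node 1  ⊔preds={0,1,2,3}  new={1,3}  stable
  step 7. node 0  ⊔preds={0,1,2,3}  new={0,1,2,3}  stable
  step 8. node 3  ⊔preds={0,1,2,3}  new={0,1,2,3}  stable

Least fixpoint reached:
  node 0: {0,1,2,3}
  node 1: {1,3}
  node 2: {1,3}
  node 3: {0,1,2,3}
  node 4: {0,1,2,3}

{1,3}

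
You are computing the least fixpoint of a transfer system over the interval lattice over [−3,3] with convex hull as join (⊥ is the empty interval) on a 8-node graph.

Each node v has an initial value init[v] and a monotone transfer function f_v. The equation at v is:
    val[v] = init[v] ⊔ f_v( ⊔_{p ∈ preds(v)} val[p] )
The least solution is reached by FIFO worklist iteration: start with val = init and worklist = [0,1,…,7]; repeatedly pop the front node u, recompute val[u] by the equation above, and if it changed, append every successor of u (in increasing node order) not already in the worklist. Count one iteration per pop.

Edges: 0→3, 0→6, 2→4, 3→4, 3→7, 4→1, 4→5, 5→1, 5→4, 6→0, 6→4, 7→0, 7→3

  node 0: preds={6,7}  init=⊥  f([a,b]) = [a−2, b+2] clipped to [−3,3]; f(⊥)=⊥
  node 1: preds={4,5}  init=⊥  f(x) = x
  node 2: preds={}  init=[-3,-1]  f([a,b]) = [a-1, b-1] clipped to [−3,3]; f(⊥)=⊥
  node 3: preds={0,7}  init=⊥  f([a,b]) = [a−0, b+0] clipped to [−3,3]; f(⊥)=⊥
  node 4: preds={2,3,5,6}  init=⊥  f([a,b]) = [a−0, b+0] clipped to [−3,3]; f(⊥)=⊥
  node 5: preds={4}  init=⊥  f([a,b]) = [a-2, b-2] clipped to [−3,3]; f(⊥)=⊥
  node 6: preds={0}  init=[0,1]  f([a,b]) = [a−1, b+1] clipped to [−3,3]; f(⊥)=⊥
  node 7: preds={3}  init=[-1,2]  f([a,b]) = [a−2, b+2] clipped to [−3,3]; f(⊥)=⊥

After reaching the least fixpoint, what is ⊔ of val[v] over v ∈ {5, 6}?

[-3,3]

Iteration log — 12 steps:
  step 1. node 0  ⊔preds=[-1,2]  new=[-3,3]  old=⊥  +wl: 
  step 2. node 1  ⊔preds=⊥  new=⊥  stable
  step 3. node 2  ⊔preds=⊥  new=[-3,-1]  stable
  step 4. node 3  ⊔preds=[-3,3]  new=[-3,3]  old=⊥  +wl: 
  step 5. node 4  ⊔preds=[-3,3]  new=[-3,3]  old=⊥  +wl: 1
  step 6. node 5  ⊔preds=[-3,3]  new=[-3,1]  old=⊥  +wl: 4
  step 7. node 6  ⊔preds=[-3,3]  new=[-3,3]  old=[0,1]  +wl: 0
  step 8. node 7  ⊔preds=[-3,3]  new=[-3,3]  old=[-1,2]  +wl: 3
  step 9. node 1  ⊔preds=[-3,3]  new=[-3,3]  old=⊥  +wl: 
  step 10. node 4  ⊔preds=[-3,3]  new=[-3,3]  stable
  step 11. node 0  ⊔preds=[-3,3]  new=[-3,3]  stable
  step 12. node 3  ⊔preds=[-3,3]  new=[-3,3]  stable

Least fixpoint reached:
  node 0: [-3,3]
  node 1: [-3,3]
  node 2: [-3,-1]
  node 3: [-3,3]
  node 4: [-3,3]
  node 5: [-3,1]
  node 6: [-3,3]
  node 7: [-3,3]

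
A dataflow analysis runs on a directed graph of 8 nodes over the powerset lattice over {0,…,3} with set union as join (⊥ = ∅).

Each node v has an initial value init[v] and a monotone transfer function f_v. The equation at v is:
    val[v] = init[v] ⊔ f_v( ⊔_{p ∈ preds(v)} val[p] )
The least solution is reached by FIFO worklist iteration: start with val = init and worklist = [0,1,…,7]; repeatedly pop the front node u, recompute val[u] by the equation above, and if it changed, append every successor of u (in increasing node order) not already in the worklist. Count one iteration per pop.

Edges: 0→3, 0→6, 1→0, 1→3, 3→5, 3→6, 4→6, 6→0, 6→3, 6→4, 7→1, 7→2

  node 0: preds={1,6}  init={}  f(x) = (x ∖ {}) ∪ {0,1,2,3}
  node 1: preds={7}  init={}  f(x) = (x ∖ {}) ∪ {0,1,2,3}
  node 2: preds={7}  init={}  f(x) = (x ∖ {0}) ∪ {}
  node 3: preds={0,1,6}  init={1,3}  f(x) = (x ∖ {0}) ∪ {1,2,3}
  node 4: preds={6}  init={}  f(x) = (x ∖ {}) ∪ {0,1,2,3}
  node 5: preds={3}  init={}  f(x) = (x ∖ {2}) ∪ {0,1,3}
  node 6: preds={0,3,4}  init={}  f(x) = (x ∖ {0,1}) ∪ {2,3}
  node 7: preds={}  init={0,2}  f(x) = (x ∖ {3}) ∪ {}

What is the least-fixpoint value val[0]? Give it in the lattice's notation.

Trace (11 dequeues):
  [1] u=0 | in {} | out {0,1,2,3} | prev {} | push {}
  [2] u=1 | in {0,2} | out {0,1,2,3} | prev {} | push {0}
  [3] u=2 | in {0,2} | out {2} | prev {} | push {}
  [4] u=3 | in {0,1,2,3} | out {1,2,3} | prev {1,3} | push {}
  [5] u=4 | in {} | out {0,1,2,3} | prev {} | push {}
  [6] u=5 | in {1,2,3} | out {0,1,3} | prev {} | push {}
  [7] u=6 | in {0,1,2,3} | out {2,3} | prev {} | push {3,4}
  [8] u=7 | in {} | out {0,2} | ==
  [9] u=0 | in {0,1,2,3} | out {0,1,2,3} | ==
  [10] u=3 | in {0,1,2,3} | out {1,2,3} | ==
  [11] u=4 | in {2,3} | out {0,1,2,3} | ==

Converged values:
  [0] {0,1,2,3}
  [1] {0,1,2,3}
  [2] {2}
  [3] {1,2,3}
  [4] {0,1,2,3}
  [5] {0,1,3}
  [6] {2,3}
  [7] {0,2}

{0,1,2,3}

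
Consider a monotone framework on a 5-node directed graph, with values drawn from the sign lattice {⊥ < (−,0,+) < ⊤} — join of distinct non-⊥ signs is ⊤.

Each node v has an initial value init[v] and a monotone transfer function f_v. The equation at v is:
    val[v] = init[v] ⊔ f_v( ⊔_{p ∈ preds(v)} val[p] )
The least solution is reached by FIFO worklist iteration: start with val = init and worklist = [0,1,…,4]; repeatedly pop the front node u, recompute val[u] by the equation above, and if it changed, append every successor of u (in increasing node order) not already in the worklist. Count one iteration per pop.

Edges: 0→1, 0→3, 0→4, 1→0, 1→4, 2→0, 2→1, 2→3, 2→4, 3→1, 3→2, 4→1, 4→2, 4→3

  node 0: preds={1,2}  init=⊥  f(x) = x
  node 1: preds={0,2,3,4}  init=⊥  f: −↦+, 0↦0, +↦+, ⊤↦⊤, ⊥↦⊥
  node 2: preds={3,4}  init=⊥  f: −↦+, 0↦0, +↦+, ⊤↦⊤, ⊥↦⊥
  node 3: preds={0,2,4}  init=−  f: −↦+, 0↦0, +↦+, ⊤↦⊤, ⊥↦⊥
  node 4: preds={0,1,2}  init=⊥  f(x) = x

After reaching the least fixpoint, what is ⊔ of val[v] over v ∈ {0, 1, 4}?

Trace (15 dequeues):
  [1] u=0 | in ⊥ | out ⊥ | ==
  [2] u=1 | in − | out + | prev ⊥ | push {0}
  [3] u=2 | in − | out + | prev ⊥ | push {1}
  [4] u=3 | in + | out ⊤ | prev − | push {2}
  [5] u=4 | in + | out + | prev ⊥ | push {3}
  [6] u=0 | in + | out + | prev ⊥ | push {4}
  [7] u=1 | in ⊤ | out ⊤ | prev + | push {0}
  [8] u=2 | in ⊤ | out ⊤ | prev + | push {1}
  [9] u=3 | in ⊤ | out ⊤ | ==
  [10] u=4 | in ⊤ | out ⊤ | prev + | push {2,3}
  [11] u=0 | in ⊤ | out ⊤ | prev + | push {4}
  [12] u=1 | in ⊤ | out ⊤ | ==
  [13] u=2 | in ⊤ | out ⊤ | ==
  [14] u=3 | in ⊤ | out ⊤ | ==
  [15] u=4 | in ⊤ | out ⊤ | ==

Converged values:
  [0] ⊤
  [1] ⊤
  [2] ⊤
  [3] ⊤
  [4] ⊤

⊤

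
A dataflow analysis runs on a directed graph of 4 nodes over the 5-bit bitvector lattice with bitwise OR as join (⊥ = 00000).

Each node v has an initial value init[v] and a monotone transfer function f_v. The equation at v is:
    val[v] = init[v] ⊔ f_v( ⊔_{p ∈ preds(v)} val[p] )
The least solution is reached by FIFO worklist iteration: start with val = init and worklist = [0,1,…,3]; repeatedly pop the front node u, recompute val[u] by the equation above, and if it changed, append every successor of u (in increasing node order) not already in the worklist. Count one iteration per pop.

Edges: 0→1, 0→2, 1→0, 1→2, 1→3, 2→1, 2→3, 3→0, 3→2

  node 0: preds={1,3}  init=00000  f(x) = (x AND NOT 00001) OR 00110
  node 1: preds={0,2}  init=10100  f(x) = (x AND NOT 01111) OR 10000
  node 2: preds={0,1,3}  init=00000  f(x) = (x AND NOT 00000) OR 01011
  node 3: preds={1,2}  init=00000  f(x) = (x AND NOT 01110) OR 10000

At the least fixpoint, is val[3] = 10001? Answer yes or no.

yes

Trace (7 dequeues):
  [1] u=0 | in 10100 | out 10110 | prev 00000 | push {}
  [2] u=1 | in 10110 | out 10100 | ==
  [3] u=2 | in 10110 | out 11111 | prev 00000 | push {1}
  [4] u=3 | in 11111 | out 10001 | prev 00000 | push {0,2}
  [5] u=1 | in 11111 | out 10100 | ==
  [6] u=0 | in 10101 | out 10110 | ==
  [7] u=2 | in 10111 | out 11111 | ==

Converged values:
  [0] 10110
  [1] 10100
  [2] 11111
  [3] 10001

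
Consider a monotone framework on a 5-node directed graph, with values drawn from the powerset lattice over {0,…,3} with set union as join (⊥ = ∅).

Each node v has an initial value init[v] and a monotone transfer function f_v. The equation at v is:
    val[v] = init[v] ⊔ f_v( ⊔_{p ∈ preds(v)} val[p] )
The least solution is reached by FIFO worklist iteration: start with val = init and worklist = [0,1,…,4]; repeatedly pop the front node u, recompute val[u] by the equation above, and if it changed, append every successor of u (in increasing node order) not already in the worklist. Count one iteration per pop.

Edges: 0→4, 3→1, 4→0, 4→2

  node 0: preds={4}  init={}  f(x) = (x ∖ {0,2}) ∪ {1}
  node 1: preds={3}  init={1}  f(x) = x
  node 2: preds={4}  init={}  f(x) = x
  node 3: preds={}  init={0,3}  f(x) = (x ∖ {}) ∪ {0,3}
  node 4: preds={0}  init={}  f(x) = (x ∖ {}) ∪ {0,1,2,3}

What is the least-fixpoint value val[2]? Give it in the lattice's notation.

{0,1,2,3}

Worklist (8 pops):
  #1 pop 0: in={} → {1} (was {}); enqueue []
  #2 pop 1: in={0,3} → {0,1,3} (was {1}); enqueue []
  #3 pop 2: in={} → {} (no change)
  #4 pop 3: in={} → {0,3} (no change)
  #5 pop 4: in={1} → {0,1,2,3} (was {}); enqueue [0,2]
  #6 pop 0: in={0,1,2,3} → {1,3} (was {1}); enqueue [4]
  #7 pop 2: in={0,1,2,3} → {0,1,2,3} (was {}); enqueue []
  #8 pop 4: in={1,3} → {0,1,2,3} (no change)

Fixpoint:
  val[0] = {1,3}
  val[1] = {0,1,3}
  val[2] = {0,1,2,3}
  val[3] = {0,3}
  val[4] = {0,1,2,3}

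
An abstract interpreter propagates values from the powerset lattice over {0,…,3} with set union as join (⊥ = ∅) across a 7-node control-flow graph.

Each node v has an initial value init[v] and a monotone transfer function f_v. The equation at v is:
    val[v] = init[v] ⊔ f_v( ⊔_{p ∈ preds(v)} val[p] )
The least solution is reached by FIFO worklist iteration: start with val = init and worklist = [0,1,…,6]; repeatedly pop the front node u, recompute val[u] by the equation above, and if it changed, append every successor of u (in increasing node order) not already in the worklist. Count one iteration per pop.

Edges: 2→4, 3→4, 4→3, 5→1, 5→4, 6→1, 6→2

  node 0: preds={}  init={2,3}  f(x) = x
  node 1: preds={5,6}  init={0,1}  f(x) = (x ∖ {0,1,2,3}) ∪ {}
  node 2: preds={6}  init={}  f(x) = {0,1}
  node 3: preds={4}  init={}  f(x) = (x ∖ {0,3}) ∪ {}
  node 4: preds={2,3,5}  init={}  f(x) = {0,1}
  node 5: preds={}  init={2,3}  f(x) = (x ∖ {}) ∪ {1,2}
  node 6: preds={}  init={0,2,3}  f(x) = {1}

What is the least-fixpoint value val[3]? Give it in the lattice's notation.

Iteration log — 11 steps:
  step 1. node 0  ⊔preds={}  new={2,3}  stable
  step 2. node 1  ⊔preds={0,2,3}  new={0,1}  stable
  step 3. node 2  ⊔preds={0,2,3}  new={0,1}  old={}  +wl: 
  step 4. node 3  ⊔preds={}  new={}  stable
  step 5. node 4  ⊔preds={0,1,2,3}  new={0,1}  old={}  +wl: 3
  step 6. node 5  ⊔preds={}  new={1,2,3}  old={2,3}  +wl: 1,4
  step 7. node 6  ⊔preds={}  new={0,1,2,3}  old={0,2,3}  +wl: 2
  step 8. node 3  ⊔preds={0,1}  new={1}  old={}  +wl: 
  step 9. node 1  ⊔preds={0,1,2,3}  new={0,1}  stable
  step 10. node 4  ⊔preds={0,1,2,3}  new={0,1}  stable
  step 11. node 2  ⊔preds={0,1,2,3}  new={0,1}  stable

Least fixpoint reached:
  node 0: {2,3}
  node 1: {0,1}
  node 2: {0,1}
  node 3: {1}
  node 4: {0,1}
  node 5: {1,2,3}
  node 6: {0,1,2,3}

{1}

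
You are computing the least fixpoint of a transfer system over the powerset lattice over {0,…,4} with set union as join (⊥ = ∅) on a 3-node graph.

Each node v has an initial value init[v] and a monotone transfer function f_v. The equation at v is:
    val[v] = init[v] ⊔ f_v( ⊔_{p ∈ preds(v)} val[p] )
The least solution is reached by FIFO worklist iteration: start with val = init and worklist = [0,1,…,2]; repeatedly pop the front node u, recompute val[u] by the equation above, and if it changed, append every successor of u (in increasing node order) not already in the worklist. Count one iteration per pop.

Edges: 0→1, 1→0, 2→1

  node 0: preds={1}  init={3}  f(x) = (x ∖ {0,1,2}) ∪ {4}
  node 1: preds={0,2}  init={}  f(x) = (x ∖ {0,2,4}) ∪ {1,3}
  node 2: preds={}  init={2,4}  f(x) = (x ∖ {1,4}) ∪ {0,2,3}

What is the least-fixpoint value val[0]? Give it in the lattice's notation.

Worklist (5 pops):
  #1 pop 0: in={} → {3,4} (was {3}); enqueue []
  #2 pop 1: in={2,3,4} → {1,3} (was {}); enqueue [0]
  #3 pop 2: in={} → {0,2,3,4} (was {2,4}); enqueue [1]
  #4 pop 0: in={1,3} → {3,4} (no change)
  #5 pop 1: in={0,2,3,4} → {1,3} (no change)

Fixpoint:
  val[0] = {3,4}
  val[1] = {1,3}
  val[2] = {0,2,3,4}

{3,4}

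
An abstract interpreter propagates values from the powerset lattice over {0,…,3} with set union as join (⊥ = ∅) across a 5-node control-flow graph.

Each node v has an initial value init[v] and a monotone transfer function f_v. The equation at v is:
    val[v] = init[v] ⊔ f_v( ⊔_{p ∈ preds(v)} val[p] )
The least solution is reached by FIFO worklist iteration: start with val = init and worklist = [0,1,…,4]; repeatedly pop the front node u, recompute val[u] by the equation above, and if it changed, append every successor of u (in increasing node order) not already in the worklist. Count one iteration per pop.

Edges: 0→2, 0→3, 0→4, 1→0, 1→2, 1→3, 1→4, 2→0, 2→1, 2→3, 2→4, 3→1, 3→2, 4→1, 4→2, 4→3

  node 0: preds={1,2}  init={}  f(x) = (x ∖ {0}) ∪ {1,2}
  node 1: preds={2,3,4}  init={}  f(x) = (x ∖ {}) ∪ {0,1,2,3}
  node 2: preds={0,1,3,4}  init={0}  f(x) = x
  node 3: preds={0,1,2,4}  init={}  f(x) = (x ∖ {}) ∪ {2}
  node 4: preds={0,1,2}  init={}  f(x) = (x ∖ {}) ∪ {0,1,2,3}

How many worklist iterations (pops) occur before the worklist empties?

10

Iteration log — 10 steps:
  step 1. node 0  ⊔preds={0}  new={1,2}  old={}  +wl: 
  step 2. node 1  ⊔preds={0}  new={0,1,2,3}  old={}  +wl: 0
  step 3. node 2  ⊔preds={0,1,2,3}  new={0,1,2,3}  old={0}  +wl: 1
  step 4. node 3  ⊔preds={0,1,2,3}  new={0,1,2,3}  old={}  +wl: 2
  step 5. node 4  ⊔preds={0,1,2,3}  new={0,1,2,3}  old={}  +wl: 3
  step 6. node 0  ⊔preds={0,1,2,3}  new={1,2,3}  old={1,2}  +wl: 4
  step 7. node 1  ⊔preds={0,1,2,3}  new={0,1,2,3}  stable
  step 8. node 2  ⊔preds={0,1,2,3}  new={0,1,2,3}  stable
  step 9. node 3  ⊔preds={0,1,2,3}  new={0,1,2,3}  stable
  step 10. node 4  ⊔preds={0,1,2,3}  new={0,1,2,3}  stable

Least fixpoint reached:
  node 0: {1,2,3}
  node 1: {0,1,2,3}
  node 2: {0,1,2,3}
  node 3: {0,1,2,3}
  node 4: {0,1,2,3}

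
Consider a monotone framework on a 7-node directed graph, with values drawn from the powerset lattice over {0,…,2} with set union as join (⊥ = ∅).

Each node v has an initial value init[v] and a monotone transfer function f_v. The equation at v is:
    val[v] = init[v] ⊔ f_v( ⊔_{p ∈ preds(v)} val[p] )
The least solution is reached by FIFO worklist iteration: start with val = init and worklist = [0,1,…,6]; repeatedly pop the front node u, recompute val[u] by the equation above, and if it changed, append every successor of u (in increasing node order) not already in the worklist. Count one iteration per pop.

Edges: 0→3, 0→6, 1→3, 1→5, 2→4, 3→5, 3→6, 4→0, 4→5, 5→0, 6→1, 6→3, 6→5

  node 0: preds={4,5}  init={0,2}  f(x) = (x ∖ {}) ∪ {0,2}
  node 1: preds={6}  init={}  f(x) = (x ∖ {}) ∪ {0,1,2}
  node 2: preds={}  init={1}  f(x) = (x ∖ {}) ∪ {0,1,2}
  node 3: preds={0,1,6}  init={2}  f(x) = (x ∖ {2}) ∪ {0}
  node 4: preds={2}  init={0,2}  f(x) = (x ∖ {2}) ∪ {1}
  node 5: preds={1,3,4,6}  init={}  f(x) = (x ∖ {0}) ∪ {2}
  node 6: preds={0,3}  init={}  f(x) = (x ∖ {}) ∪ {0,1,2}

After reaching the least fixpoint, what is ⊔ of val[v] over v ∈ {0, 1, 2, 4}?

Trace (12 dequeues):
  [1] u=0 | in {0,2} | out {0,2} | ==
  [2] u=1 | in {} | out {0,1,2} | prev {} | push {}
  [3] u=2 | in {} | out {0,1,2} | prev {1} | push {}
  [4] u=3 | in {0,1,2} | out {0,1,2} | prev {2} | push {}
  [5] u=4 | in {0,1,2} | out {0,1,2} | prev {0,2} | push {0}
  [6] u=5 | in {0,1,2} | out {1,2} | prev {} | push {}
  [7] u=6 | in {0,1,2} | out {0,1,2} | prev {} | push {1,3,5}
  [8] u=0 | in {0,1,2} | out {0,1,2} | prev {0,2} | push {6}
  [9] u=1 | in {0,1,2} | out {0,1,2} | ==
  [10] u=3 | in {0,1,2} | out {0,1,2} | ==
  [11] u=5 | in {0,1,2} | out {1,2} | ==
  [12] u=6 | in {0,1,2} | out {0,1,2} | ==

Converged values:
  [0] {0,1,2}
  [1] {0,1,2}
  [2] {0,1,2}
  [3] {0,1,2}
  [4] {0,1,2}
  [5] {1,2}
  [6] {0,1,2}

{0,1,2}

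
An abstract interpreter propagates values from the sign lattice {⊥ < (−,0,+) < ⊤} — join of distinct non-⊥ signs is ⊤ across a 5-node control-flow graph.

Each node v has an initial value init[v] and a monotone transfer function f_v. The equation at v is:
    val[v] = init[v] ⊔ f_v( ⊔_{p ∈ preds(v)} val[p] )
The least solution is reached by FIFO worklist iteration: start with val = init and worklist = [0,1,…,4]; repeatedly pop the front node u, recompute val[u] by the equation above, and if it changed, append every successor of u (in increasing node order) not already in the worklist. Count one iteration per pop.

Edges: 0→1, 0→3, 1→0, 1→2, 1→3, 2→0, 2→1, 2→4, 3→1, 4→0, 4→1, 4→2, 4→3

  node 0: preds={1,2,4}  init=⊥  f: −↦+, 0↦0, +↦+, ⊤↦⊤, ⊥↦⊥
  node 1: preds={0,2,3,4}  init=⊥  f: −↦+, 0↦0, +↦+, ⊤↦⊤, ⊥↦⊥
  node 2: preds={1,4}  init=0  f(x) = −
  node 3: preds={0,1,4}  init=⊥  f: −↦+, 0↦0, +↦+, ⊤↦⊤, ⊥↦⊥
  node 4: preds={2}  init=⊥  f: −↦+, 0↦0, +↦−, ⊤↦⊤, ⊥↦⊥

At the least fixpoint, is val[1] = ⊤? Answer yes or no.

yes

Worklist (11 pops):
  #1 pop 0: in=0 → 0 (was ⊥); enqueue []
  #2 pop 1: in=0 → 0 (was ⊥); enqueue [0]
  #3 pop 2: in=0 → ⊤ (was 0); enqueue [1]
  #4 pop 3: in=0 → 0 (was ⊥); enqueue []
  #5 pop 4: in=⊤ → ⊤ (was ⊥); enqueue [2,3]
  #6 pop 0: in=⊤ → ⊤ (was 0); enqueue []
  #7 pop 1: in=⊤ → ⊤ (was 0); enqueue [0]
  #8 pop 2: in=⊤ → ⊤ (no change)
  #9 pop 3: in=⊤ → ⊤ (was 0); enqueue [1]
  #10 pop 0: in=⊤ → ⊤ (no change)
  #11 pop 1: in=⊤ → ⊤ (no change)

Fixpoint:
  val[0] = ⊤
  val[1] = ⊤
  val[2] = ⊤
  val[3] = ⊤
  val[4] = ⊤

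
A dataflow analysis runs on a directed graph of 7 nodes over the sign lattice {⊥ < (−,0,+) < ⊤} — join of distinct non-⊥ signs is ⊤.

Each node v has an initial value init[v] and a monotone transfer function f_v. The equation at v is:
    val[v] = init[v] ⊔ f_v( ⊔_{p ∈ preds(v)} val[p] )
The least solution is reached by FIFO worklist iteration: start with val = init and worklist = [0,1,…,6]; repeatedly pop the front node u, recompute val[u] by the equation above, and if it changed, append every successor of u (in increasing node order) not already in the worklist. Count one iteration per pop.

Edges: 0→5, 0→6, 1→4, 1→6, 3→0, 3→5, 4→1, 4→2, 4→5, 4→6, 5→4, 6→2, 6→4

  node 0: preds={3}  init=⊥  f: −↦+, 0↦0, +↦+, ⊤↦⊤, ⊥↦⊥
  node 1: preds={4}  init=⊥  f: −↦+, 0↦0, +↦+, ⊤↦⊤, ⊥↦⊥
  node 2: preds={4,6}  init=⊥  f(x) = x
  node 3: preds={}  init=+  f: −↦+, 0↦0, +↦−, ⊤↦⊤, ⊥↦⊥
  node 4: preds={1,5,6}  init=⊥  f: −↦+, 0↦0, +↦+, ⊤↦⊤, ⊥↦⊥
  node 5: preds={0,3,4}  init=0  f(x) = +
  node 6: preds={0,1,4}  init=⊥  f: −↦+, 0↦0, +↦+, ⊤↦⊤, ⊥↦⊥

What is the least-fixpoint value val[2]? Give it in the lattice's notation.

Worklist (16 pops):
  #1 pop 0: in=+ → + (was ⊥); enqueue []
  #2 pop 1: in=⊥ → ⊥ (no change)
  #3 pop 2: in=⊥ → ⊥ (no change)
  #4 pop 3: in=⊥ → + (no change)
  #5 pop 4: in=0 → 0 (was ⊥); enqueue [1,2]
  #6 pop 5: in=⊤ → ⊤ (was 0); enqueue [4]
  #7 pop 6: in=⊤ → ⊤ (was ⊥); enqueue []
  #8 pop 1: in=0 → 0 (was ⊥); enqueue [6]
  #9 pop 2: in=⊤ → ⊤ (was ⊥); enqueue []
  #10 pop 4: in=⊤ → ⊤ (was 0); enqueue [1,2,5]
  #11 pop 6: in=⊤ → ⊤ (no change)
  #12 pop 1: in=⊤ → ⊤ (was 0); enqueue [4,6]
  #13 pop 2: in=⊤ → ⊤ (no change)
  #14 pop 5: in=⊤ → ⊤ (no change)
  #15 pop 4: in=⊤ → ⊤ (no change)
  #16 pop 6: in=⊤ → ⊤ (no change)

Fixpoint:
  val[0] = +
  val[1] = ⊤
  val[2] = ⊤
  val[3] = +
  val[4] = ⊤
  val[5] = ⊤
  val[6] = ⊤

⊤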